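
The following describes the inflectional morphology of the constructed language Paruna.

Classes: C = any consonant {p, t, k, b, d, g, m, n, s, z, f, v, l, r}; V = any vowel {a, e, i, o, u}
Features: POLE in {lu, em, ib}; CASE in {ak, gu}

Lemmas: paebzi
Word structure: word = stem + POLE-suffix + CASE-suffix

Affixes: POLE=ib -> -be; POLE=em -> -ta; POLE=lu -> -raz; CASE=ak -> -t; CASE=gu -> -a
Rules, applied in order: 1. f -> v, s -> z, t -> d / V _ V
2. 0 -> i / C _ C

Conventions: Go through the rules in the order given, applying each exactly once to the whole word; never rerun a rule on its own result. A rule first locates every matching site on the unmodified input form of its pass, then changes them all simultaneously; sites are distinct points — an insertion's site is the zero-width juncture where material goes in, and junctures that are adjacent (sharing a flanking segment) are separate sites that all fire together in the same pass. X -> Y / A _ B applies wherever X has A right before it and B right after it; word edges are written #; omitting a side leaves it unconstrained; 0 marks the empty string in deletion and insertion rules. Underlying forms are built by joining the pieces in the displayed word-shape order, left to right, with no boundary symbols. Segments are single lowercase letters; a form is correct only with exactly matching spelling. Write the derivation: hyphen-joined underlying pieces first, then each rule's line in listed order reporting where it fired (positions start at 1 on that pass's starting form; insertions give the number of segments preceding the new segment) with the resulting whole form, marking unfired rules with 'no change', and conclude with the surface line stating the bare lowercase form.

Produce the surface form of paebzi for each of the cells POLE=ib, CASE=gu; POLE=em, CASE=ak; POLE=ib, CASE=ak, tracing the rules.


cell POLE=ib, CASE=gu:
underlying: paebzi-be-a
1. f -> v, s -> z, t -> d / V _ V: no change
2. 0 -> i / C _ C: inserts after position(s) 4: paebizibea
surface: paebizibea

cell POLE=em, CASE=ak:
underlying: paebzi-ta-t
1. f -> v, s -> z, t -> d / V _ V: fires at position(s) 7: paebzidat
2. 0 -> i / C _ C: inserts after position(s) 4: paebizidat
surface: paebizidat

cell POLE=ib, CASE=ak:
underlying: paebzi-be-t
1. f -> v, s -> z, t -> d / V _ V: no change
2. 0 -> i / C _ C: inserts after position(s) 4: paebizibet
surface: paebizibet


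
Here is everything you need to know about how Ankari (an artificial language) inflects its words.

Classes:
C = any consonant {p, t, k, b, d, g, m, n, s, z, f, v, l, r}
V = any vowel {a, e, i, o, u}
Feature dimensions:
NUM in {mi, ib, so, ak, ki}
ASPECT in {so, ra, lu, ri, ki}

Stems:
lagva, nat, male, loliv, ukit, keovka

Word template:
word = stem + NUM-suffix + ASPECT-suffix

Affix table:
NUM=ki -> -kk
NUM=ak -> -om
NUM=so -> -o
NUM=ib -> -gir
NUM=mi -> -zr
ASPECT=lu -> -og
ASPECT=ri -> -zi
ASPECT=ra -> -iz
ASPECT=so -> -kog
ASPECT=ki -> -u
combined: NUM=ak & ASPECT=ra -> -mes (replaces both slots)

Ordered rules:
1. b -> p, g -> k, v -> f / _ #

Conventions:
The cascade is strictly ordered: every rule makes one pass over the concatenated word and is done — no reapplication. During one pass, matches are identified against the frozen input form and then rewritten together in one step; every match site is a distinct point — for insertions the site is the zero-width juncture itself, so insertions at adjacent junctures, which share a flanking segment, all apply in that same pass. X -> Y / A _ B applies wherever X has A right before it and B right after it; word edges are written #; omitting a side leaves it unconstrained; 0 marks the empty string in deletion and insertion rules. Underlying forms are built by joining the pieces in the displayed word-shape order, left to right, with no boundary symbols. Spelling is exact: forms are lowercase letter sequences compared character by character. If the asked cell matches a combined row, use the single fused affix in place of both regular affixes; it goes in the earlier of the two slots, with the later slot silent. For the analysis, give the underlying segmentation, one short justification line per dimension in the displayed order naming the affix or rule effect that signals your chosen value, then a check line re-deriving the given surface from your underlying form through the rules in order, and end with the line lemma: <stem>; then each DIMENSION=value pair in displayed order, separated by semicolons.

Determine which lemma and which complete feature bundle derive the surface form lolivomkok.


underlying: loliv-om-kog
NUM=ak - signalled by the affix -om
ASPECT=so - signalled by the affix -kog
check: lolivomkog -> lolivomkok
lemma: loliv; NUM=ak; ASPECT=so


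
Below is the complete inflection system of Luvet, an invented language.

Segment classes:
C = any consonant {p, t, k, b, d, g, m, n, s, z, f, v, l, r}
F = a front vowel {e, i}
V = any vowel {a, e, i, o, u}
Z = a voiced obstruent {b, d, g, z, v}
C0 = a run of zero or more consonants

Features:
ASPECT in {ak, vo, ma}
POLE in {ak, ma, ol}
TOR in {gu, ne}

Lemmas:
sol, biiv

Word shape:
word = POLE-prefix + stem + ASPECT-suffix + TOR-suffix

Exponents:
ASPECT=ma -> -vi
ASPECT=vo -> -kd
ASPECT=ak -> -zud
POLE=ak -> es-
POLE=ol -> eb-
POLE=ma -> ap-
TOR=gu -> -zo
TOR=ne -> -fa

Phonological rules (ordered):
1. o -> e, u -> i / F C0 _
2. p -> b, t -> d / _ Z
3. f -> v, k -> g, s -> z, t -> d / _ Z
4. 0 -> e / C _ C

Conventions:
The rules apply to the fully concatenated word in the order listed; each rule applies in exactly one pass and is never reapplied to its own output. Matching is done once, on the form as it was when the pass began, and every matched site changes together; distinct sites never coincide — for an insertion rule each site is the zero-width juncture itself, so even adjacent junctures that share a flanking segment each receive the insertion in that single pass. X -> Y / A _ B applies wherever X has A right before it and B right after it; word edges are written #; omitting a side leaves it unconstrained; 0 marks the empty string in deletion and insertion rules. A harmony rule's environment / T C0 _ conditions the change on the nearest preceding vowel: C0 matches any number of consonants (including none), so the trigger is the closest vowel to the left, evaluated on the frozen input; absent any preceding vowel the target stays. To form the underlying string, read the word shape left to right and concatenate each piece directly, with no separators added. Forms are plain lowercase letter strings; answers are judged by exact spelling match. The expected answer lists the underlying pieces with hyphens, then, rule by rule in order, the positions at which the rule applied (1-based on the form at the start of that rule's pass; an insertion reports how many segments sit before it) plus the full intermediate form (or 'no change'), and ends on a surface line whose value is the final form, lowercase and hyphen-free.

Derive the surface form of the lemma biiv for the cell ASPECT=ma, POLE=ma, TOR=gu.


underlying: ap-biiv-vi-zo
1. o -> e, u -> i / F C0 _: fires at position(s) 10: apbiivvize
2. p -> b, t -> d / _ Z: fires at position(s) 2: abbiivvize
3. f -> v, k -> g, s -> z, t -> d / _ Z: no change
4. 0 -> e / C _ C: inserts after position(s) 2, 6: abebiivevize
surface: abebiivevize


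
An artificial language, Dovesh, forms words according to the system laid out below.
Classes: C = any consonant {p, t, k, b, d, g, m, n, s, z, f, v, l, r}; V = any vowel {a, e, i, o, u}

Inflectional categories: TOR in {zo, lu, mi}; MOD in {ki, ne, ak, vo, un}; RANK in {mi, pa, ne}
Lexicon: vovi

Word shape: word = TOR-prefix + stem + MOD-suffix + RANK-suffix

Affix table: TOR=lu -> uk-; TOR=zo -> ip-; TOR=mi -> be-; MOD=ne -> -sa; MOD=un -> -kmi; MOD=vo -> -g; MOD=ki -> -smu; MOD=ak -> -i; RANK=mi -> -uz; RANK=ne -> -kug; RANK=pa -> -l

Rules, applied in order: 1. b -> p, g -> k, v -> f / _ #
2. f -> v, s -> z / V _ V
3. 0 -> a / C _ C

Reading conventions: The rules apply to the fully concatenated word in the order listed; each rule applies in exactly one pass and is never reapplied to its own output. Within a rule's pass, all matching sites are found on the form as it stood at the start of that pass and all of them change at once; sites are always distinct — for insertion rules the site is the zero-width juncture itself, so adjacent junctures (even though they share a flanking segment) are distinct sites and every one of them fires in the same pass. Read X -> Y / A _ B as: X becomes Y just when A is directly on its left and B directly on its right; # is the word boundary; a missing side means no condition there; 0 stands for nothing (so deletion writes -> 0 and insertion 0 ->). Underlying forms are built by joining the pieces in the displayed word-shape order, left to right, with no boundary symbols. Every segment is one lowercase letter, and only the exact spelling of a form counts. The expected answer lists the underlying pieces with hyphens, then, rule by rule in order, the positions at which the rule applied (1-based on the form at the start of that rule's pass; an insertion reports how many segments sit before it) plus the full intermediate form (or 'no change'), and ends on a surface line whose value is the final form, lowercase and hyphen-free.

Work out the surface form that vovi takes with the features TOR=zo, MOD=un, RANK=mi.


underlying: ip-vovi-kmi-uz
1. b -> p, g -> k, v -> f / _ #: no change
2. f -> v, s -> z / V _ V: no change
3. 0 -> a / C _ C: inserts after position(s) 2, 7: ipavovikamiuz
surface: ipavovikamiuz


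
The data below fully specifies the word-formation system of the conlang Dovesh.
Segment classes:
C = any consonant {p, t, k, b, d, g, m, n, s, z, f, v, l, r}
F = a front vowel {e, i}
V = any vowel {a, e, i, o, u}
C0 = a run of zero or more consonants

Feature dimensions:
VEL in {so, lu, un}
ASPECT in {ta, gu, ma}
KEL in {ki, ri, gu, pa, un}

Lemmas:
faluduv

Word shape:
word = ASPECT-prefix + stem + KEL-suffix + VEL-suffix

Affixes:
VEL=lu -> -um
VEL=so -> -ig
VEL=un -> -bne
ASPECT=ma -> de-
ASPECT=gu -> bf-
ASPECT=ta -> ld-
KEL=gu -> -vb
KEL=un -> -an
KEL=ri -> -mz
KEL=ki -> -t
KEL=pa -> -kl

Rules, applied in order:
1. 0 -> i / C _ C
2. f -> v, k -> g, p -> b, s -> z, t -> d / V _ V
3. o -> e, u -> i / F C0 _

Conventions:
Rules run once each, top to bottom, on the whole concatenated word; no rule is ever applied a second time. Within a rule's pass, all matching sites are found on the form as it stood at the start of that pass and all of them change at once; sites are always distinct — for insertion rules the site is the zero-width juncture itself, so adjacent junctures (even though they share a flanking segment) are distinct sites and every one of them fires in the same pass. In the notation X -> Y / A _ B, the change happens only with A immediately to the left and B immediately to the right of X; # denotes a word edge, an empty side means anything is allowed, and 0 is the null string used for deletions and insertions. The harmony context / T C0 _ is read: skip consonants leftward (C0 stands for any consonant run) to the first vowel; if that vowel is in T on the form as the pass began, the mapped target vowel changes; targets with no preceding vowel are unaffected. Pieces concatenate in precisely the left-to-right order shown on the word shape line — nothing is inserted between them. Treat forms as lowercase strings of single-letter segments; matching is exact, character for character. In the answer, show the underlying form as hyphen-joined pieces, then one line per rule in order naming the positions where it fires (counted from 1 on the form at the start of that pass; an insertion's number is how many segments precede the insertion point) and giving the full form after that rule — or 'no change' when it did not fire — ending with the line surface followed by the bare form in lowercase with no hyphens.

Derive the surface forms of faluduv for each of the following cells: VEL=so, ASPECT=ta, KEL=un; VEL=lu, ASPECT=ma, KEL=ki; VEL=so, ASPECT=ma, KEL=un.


cell VEL=so, ASPECT=ta, KEL=un:
underlying: ld-faluduv-an-ig
1. 0 -> i / C _ C: inserts after position(s) 1, 2: lidifaluduvanig
2. f -> v, k -> g, p -> b, s -> z, t -> d / V _ V: fires at position(s) 5: lidivaluduvanig
3. o -> e, u -> i / F C0 _: no change
surface: lidivaluduvanig

cell VEL=lu, ASPECT=ma, KEL=ki:
underlying: de-faluduv-t-um
1. 0 -> i / C _ C: inserts after position(s) 9: defaluduvitum
2. f -> v, k -> g, p -> b, s -> z, t -> d / V _ V: fires at position(s) 3, 11: devaluduvidum
3. o -> e, u -> i / F C0 _: fires at position(s) 12: devaluduvidim
surface: devaluduvidim

cell VEL=so, ASPECT=ma, KEL=un:
underlying: de-faluduv-an-ig
1. 0 -> i / C _ C: no change
2. f -> v, k -> g, p -> b, s -> z, t -> d / V _ V: fires at position(s) 3: devaluduvanig
3. o -> e, u -> i / F C0 _: no change
surface: devaluduvanig


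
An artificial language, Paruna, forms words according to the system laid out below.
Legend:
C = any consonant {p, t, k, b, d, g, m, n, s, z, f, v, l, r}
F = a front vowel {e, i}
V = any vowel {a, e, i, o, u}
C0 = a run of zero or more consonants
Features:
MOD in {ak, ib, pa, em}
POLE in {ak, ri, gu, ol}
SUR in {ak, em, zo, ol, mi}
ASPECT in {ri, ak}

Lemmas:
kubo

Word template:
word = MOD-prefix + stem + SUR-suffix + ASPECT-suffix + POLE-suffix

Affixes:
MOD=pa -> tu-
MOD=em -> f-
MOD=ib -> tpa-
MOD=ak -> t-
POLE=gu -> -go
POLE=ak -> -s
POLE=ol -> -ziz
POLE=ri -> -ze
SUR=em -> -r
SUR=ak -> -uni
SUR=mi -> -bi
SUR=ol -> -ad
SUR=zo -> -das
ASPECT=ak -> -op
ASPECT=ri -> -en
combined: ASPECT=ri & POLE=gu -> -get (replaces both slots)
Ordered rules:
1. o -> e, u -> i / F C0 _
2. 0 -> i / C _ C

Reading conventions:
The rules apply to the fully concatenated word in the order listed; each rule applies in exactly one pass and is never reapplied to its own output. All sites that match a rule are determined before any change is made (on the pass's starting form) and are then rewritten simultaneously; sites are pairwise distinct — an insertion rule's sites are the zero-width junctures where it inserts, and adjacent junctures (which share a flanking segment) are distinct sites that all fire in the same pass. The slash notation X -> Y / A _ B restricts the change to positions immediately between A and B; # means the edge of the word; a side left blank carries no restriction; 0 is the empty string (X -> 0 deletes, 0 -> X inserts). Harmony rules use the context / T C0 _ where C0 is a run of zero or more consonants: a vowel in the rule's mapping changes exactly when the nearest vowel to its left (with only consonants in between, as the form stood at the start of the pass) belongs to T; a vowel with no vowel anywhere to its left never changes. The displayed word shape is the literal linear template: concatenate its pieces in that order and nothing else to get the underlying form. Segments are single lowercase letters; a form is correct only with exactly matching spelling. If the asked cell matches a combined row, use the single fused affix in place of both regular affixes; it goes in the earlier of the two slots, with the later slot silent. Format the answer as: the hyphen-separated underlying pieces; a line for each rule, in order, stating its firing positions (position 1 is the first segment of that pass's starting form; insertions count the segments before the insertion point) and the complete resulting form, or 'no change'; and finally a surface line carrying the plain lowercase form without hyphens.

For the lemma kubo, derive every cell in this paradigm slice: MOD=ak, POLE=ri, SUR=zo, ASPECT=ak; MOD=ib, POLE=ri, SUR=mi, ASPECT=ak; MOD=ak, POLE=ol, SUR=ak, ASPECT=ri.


cell MOD=ak, POLE=ri, SUR=zo, ASPECT=ak:
underlying: t-kubo-das-op-ze
1. o -> e, u -> i / F C0 _: no change
2. 0 -> i / C _ C: inserts after position(s) 1, 10: tikubodasopize
surface: tikubodasopize

cell MOD=ib, POLE=ri, SUR=mi, ASPECT=ak:
underlying: tpa-kubo-bi-op-ze
1. o -> e, u -> i / F C0 _: fires at position(s) 10: tpakubobiepze
2. 0 -> i / C _ C: inserts after position(s) 1, 11: tipakubobiepize
surface: tipakubobiepize

cell MOD=ak, POLE=ol, SUR=ak, ASPECT=ri:
underlying: t-kubo-uni-en-ziz
1. o -> e, u -> i / F C0 _: no change
2. 0 -> i / C _ C: inserts after position(s) 1, 10: tikubounieniziz
surface: tikubounieniziz


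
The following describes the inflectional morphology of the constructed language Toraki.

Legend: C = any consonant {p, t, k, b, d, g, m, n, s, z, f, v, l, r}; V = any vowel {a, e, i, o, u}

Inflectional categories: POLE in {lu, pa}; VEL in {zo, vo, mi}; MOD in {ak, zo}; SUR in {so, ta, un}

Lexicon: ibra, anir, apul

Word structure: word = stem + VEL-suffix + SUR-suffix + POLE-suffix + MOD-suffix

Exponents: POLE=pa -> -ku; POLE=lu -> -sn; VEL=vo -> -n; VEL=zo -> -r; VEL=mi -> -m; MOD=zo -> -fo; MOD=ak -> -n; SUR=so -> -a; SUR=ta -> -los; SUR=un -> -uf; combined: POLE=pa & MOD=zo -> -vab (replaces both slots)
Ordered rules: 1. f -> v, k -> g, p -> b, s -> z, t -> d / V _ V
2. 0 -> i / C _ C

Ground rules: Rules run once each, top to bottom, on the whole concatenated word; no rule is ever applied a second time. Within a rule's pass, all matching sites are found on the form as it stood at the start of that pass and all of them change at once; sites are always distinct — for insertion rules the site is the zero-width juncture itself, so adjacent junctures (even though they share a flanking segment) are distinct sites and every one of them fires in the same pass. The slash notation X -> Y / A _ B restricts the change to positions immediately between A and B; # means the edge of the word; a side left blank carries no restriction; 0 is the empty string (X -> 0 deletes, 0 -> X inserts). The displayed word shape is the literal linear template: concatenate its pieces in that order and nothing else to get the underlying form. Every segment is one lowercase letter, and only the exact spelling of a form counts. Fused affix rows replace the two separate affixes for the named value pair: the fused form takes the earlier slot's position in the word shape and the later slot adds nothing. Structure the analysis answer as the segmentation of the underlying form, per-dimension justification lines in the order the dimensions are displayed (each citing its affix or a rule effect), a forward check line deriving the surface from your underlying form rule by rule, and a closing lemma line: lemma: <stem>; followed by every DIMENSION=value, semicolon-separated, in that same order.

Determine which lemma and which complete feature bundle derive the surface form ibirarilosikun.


underlying: ibra-r-los-ku-n
POLE=pa - signalled by the affix -ku
VEL=zo - signalled by the affix -r
MOD=ak - signalled by the affix -n
SUR=ta - signalled by the affix -los
check: ibrarloskun -> ibrarloskun -> ibirarilosikun
lemma: ibra; POLE=pa; VEL=zo; MOD=ak; SUR=ta


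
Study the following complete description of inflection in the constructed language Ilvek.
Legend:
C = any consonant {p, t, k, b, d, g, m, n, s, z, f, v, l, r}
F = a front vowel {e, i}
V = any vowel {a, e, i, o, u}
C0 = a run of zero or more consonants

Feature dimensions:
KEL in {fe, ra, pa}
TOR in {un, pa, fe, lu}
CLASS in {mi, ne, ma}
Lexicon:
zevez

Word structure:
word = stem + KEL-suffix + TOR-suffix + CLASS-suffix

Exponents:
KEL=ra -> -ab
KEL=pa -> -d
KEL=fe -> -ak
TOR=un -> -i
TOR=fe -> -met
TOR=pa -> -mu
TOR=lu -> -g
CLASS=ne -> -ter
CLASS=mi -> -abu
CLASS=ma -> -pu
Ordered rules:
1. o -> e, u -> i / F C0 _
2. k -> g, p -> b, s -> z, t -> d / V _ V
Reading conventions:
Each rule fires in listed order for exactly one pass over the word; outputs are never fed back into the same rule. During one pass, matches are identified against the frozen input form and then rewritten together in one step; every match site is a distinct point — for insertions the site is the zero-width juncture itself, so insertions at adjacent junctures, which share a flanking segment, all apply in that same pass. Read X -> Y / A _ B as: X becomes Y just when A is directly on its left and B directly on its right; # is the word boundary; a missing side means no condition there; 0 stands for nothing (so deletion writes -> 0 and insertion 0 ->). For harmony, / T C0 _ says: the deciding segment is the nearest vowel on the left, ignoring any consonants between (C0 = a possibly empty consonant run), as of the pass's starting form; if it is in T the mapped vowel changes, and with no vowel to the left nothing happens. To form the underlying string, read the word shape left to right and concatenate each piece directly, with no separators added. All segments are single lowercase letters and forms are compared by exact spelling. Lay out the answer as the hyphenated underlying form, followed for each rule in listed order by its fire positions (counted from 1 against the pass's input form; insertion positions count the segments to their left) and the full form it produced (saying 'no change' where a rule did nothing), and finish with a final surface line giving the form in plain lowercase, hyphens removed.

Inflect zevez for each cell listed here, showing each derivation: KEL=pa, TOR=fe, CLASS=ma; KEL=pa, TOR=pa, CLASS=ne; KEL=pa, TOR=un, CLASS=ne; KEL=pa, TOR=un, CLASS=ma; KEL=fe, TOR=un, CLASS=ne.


cell KEL=pa, TOR=fe, CLASS=ma:
underlying: zevez-d-met-pu
1. o -> e, u -> i / F C0 _: fires at position(s) 11: zevezdmetpi
2. k -> g, p -> b, s -> z, t -> d / V _ V: no change
surface: zevezdmetpi

cell KEL=pa, TOR=pa, CLASS=ne:
underlying: zevez-d-mu-ter
1. o -> e, u -> i / F C0 _: fires at position(s) 8: zevezdmiter
2. k -> g, p -> b, s -> z, t -> d / V _ V: fires at position(s) 9: zevezdmider
surface: zevezdmider

cell KEL=pa, TOR=un, CLASS=ne:
underlying: zevez-d-i-ter
1. o -> e, u -> i / F C0 _: no change
2. k -> g, p -> b, s -> z, t -> d / V _ V: fires at position(s) 8: zevezdider
surface: zevezdider

cell KEL=pa, TOR=un, CLASS=ma:
underlying: zevez-d-i-pu
1. o -> e, u -> i / F C0 _: fires at position(s) 9: zevezdipi
2. k -> g, p -> b, s -> z, t -> d / V _ V: fires at position(s) 8: zevezdibi
surface: zevezdibi

cell KEL=fe, TOR=un, CLASS=ne:
underlying: zevez-ak-i-ter
1. o -> e, u -> i / F C0 _: no change
2. k -> g, p -> b, s -> z, t -> d / V _ V: fires at position(s) 7, 9: zevezagider
surface: zevezagider


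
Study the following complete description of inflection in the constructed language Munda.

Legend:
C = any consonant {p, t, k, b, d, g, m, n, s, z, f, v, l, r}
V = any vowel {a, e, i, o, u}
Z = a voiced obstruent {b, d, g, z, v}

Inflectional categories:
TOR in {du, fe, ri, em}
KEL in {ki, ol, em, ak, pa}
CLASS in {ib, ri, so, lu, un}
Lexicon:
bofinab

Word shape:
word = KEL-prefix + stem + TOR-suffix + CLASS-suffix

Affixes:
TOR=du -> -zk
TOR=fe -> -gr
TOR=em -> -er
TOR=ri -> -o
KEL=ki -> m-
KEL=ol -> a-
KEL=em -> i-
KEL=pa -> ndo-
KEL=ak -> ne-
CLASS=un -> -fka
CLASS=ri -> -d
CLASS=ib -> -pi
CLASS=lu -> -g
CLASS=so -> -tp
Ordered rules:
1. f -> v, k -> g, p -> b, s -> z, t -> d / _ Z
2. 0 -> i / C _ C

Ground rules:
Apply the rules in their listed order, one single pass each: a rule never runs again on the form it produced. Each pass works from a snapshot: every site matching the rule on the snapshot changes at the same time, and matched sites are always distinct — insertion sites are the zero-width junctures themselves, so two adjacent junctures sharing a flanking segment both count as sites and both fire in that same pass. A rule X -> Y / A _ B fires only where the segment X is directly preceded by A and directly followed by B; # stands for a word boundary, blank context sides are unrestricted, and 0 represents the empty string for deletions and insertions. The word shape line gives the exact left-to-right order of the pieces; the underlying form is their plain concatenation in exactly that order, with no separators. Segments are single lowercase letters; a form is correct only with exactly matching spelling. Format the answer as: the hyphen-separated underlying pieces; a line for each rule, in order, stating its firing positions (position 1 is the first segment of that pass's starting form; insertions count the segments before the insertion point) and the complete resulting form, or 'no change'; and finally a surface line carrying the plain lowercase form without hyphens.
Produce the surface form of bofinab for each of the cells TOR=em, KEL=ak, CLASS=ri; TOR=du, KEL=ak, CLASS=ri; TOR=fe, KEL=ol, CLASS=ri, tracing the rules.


cell TOR=em, KEL=ak, CLASS=ri:
underlying: ne-bofinab-er-d
1. f -> v, k -> g, p -> b, s -> z, t -> d / _ Z: no change
2. 0 -> i / C _ C: inserts after position(s) 11: nebofinaberid
surface: nebofinaberid

cell TOR=du, KEL=ak, CLASS=ri:
underlying: ne-bofinab-zk-d
1. f -> v, k -> g, p -> b, s -> z, t -> d / _ Z: fires at position(s) 11: nebofinabzgd
2. 0 -> i / C _ C: inserts after position(s) 9, 10, 11: nebofinabizigid
surface: nebofinabizigid

cell TOR=fe, KEL=ol, CLASS=ri:
underlying: a-bofinab-gr-d
1. f -> v, k -> g, p -> b, s -> z, t -> d / _ Z: no change
2. 0 -> i / C _ C: inserts after position(s) 8, 9, 10: abofinabigirid
surface: abofinabigirid


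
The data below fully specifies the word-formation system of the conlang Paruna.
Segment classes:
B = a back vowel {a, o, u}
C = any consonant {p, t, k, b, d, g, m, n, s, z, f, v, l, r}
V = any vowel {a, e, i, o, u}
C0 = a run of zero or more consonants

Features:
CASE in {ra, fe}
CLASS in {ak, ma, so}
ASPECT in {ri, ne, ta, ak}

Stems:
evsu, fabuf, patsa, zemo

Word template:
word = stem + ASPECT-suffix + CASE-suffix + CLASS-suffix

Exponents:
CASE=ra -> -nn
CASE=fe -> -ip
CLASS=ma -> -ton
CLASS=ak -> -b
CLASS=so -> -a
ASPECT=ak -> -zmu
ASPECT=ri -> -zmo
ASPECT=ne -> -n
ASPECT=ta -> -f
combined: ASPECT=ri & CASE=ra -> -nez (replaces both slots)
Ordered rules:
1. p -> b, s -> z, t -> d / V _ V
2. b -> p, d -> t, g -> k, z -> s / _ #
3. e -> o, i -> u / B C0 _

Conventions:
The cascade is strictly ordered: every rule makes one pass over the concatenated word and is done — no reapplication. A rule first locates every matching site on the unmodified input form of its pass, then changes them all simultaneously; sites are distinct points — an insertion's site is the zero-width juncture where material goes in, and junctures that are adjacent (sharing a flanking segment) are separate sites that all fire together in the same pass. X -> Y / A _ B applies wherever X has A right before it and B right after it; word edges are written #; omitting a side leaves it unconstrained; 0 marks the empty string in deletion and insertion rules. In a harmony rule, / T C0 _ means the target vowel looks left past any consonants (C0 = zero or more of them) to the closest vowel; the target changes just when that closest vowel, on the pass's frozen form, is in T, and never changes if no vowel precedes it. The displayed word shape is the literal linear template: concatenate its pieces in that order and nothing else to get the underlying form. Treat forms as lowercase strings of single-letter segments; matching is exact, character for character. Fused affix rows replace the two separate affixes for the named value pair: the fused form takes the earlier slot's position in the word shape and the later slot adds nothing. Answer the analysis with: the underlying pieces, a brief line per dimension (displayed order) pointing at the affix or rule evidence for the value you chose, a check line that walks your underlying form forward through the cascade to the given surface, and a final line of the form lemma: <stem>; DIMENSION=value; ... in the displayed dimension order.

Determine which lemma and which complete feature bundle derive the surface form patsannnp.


underlying: patsa-n-nn-b
CASE=ra - signalled by the affix -nn
CLASS=ak - signalled by the affix -b
ASPECT=ne - signalled by the affix -n
check: patsannnb -> patsannnb -> patsannnp -> patsannnp
lemma: patsa; CASE=ra; CLASS=ak; ASPECT=ne


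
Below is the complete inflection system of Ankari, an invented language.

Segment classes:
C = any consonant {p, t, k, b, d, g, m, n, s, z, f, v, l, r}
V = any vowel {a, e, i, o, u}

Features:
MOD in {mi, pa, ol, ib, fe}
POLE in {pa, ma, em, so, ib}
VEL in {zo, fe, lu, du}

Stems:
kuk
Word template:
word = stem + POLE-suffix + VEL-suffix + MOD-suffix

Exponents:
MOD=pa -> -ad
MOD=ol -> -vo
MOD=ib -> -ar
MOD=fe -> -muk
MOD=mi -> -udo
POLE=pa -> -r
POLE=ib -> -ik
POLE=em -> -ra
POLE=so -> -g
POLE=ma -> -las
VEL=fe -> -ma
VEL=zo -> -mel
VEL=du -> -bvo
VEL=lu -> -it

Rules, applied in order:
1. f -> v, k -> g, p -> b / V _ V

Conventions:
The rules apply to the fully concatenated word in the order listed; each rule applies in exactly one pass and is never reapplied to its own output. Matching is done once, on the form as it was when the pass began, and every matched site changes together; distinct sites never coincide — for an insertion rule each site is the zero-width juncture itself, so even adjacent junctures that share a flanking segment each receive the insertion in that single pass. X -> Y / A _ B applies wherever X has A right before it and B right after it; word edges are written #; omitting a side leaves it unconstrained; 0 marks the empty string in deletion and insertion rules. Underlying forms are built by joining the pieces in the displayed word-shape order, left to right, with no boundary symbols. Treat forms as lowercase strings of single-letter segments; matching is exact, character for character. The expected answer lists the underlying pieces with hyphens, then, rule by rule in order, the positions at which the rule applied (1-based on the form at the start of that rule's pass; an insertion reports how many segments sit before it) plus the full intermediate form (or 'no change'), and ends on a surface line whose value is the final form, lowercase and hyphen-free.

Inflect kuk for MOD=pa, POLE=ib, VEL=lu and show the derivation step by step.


underlying: kuk-ik-it-ad
1. f -> v, k -> g, p -> b / V _ V: fires at position(s) 3, 5: kugigitad
surface: kugigitad


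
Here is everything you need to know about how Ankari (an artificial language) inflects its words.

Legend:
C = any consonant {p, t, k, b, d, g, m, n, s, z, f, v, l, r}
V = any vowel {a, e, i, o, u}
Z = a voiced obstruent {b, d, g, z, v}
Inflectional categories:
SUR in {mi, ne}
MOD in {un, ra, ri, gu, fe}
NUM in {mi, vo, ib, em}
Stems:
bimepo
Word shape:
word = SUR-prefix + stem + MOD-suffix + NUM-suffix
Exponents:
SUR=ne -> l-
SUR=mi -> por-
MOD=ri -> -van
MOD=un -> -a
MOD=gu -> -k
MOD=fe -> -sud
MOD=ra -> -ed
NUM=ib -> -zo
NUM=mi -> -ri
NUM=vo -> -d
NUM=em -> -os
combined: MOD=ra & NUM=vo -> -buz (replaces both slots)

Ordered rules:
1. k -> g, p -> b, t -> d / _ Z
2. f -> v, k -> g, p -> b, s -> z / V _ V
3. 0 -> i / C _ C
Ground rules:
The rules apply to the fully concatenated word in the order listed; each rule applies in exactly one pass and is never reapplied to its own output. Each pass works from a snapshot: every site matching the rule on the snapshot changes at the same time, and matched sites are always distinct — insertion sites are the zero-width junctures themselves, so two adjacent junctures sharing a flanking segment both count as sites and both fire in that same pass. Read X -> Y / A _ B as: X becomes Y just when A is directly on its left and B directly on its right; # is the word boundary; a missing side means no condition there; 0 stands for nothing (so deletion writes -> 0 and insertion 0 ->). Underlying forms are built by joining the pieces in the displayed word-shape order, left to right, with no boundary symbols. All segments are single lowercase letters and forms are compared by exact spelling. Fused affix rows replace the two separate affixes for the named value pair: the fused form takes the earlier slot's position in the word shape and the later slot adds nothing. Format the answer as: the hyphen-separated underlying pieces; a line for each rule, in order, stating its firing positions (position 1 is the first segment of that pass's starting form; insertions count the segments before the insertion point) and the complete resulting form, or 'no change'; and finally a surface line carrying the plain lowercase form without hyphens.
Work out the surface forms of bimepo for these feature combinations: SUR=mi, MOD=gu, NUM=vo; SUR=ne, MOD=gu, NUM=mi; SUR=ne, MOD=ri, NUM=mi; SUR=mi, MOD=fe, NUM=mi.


cell SUR=mi, MOD=gu, NUM=vo:
underlying: por-bimepo-k-d
1. k -> g, p -> b, t -> d / _ Z: fires at position(s) 10: porbimepogd
2. f -> v, k -> g, p -> b, s -> z / V _ V: fires at position(s) 8: porbimebogd
3. 0 -> i / C _ C: inserts after position(s) 3, 10: poribimebogid
surface: poribimebogid

cell SUR=ne, MOD=gu, NUM=mi:
underlying: l-bimepo-k-ri
1. k -> g, p -> b, t -> d / _ Z: no change
2. f -> v, k -> g, p -> b, s -> z / V _ V: fires at position(s) 6: lbimebokri
3. 0 -> i / C _ C: inserts after position(s) 1, 8: libimebokiri
surface: libimebokiri

cell SUR=ne, MOD=ri, NUM=mi:
underlying: l-bimepo-van-ri
1. k -> g, p -> b, t -> d / _ Z: no change
2. f -> v, k -> g, p -> b, s -> z / V _ V: fires at position(s) 6: lbimebovanri
3. 0 -> i / C _ C: inserts after position(s) 1, 10: libimebovaniri
surface: libimebovaniri

cell SUR=mi, MOD=fe, NUM=mi:
underlying: por-bimepo-sud-ri
1. k -> g, p -> b, t -> d / _ Z: no change
2. f -> v, k -> g, p -> b, s -> z / V _ V: fires at position(s) 8, 10: porbimebozudri
3. 0 -> i / C _ C: inserts after position(s) 3, 12: poribimebozudiri
surface: poribimebozudiri


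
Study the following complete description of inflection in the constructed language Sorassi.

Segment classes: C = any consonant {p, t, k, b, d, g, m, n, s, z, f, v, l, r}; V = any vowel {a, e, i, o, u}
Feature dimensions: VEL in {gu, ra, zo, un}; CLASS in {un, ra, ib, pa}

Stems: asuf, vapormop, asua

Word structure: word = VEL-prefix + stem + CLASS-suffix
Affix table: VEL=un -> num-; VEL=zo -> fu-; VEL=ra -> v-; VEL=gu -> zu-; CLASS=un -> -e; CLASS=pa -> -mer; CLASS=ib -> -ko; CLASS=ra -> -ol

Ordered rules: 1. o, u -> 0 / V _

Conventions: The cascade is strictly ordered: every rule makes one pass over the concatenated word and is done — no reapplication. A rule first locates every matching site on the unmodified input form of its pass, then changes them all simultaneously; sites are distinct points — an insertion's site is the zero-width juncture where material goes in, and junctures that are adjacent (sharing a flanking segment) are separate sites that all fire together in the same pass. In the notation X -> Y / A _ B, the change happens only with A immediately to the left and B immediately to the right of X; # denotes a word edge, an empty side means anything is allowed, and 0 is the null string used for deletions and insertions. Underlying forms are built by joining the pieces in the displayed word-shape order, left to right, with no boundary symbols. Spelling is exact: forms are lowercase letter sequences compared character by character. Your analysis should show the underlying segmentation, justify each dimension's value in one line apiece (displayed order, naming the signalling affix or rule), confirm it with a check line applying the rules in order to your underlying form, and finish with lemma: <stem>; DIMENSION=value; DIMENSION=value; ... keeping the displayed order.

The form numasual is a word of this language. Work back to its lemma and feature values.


underlying: num-asua-ol
VEL=un - signalled by the affix num-
CLASS=ra - signalled by the affix -ol
check: numasuaol -> numasual
lemma: asua; VEL=un; CLASS=ra


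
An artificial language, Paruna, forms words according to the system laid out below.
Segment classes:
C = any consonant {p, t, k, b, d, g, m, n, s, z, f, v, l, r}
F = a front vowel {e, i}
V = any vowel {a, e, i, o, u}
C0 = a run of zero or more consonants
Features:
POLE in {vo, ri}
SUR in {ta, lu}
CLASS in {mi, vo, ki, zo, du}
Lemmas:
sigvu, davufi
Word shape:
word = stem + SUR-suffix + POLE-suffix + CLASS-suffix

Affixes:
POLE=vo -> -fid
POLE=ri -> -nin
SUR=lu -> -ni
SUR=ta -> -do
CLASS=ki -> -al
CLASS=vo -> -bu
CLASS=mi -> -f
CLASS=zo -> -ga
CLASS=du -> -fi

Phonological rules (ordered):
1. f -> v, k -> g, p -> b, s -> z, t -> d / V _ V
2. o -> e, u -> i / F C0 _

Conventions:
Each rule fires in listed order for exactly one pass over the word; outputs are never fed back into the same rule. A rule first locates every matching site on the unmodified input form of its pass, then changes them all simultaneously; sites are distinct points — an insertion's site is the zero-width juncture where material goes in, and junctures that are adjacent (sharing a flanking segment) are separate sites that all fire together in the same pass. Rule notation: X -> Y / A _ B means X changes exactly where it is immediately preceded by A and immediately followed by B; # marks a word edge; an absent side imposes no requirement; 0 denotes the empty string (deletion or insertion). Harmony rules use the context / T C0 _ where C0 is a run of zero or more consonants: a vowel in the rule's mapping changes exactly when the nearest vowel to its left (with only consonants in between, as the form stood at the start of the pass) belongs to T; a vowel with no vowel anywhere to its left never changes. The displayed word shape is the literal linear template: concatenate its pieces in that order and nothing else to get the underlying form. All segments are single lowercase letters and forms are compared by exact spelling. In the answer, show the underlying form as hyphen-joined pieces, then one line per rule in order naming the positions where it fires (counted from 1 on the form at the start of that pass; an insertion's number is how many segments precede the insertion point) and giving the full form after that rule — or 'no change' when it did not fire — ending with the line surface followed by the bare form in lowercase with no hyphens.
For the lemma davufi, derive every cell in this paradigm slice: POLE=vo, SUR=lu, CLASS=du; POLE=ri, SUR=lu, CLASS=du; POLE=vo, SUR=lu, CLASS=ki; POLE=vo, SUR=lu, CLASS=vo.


cell POLE=vo, SUR=lu, CLASS=du:
underlying: davufi-ni-fid-fi
1. f -> v, k -> g, p -> b, s -> z, t -> d / V _ V: fires at position(s) 5, 9: davuvinividfi
2. o -> e, u -> i / F C0 _: no change
surface: davuvinividfi

cell POLE=ri, SUR=lu, CLASS=du:
underlying: davufi-ni-nin-fi
1. f -> v, k -> g, p -> b, s -> z, t -> d / V _ V: fires at position(s) 5: davuvinininfi
2. o -> e, u -> i / F C0 _: no change
surface: davuvinininfi

cell POLE=vo, SUR=lu, CLASS=ki:
underlying: davufi-ni-fid-al
1. f -> v, k -> g, p -> b, s -> z, t -> d / V _ V: fires at position(s) 5, 9: davuvinividal
2. o -> e, u -> i / F C0 _: no change
surface: davuvinividal

cell POLE=vo, SUR=lu, CLASS=vo:
underlying: davufi-ni-fid-bu
1. f -> v, k -> g, p -> b, s -> z, t -> d / V _ V: fires at position(s) 5, 9: davuvinividbu
2. o -> e, u -> i / F C0 _: fires at position(s) 13: davuvinividbi
surface: davuvinividbi


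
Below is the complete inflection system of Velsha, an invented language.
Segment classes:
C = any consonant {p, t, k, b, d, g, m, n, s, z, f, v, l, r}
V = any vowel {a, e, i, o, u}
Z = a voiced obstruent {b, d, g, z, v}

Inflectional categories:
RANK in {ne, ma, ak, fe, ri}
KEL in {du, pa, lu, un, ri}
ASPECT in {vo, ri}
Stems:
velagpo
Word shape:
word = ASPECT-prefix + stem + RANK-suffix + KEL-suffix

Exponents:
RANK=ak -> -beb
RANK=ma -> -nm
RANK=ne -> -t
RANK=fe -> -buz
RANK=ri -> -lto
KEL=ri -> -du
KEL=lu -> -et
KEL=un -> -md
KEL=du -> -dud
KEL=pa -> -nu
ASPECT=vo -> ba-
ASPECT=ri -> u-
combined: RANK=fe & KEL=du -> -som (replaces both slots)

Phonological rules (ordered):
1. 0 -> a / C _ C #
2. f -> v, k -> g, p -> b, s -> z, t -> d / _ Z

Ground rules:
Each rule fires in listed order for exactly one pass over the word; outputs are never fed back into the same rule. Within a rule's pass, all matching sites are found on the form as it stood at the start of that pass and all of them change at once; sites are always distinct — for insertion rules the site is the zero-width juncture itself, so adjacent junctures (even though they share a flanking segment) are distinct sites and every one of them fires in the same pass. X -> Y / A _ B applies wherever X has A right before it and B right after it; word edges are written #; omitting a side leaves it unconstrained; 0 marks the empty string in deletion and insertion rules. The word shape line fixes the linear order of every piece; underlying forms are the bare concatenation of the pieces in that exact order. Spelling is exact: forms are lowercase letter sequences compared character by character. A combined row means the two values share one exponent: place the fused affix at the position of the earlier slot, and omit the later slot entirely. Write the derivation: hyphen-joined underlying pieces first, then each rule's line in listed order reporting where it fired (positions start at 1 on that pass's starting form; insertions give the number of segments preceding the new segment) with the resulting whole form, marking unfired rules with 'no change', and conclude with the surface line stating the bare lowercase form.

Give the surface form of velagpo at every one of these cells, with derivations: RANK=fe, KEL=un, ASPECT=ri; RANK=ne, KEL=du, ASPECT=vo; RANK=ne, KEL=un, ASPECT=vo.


cell RANK=fe, KEL=un, ASPECT=ri:
underlying: u-velagpo-buz-md
1. 0 -> a / C _ C #: inserts after position(s) 12: uvelagpobuzmad
2. f -> v, k -> g, p -> b, s -> z, t -> d / _ Z: no change
surface: uvelagpobuzmad

cell RANK=ne, KEL=du, ASPECT=vo:
underlying: ba-velagpo-t-dud
1. 0 -> a / C _ C #: no change
2. f -> v, k -> g, p -> b, s -> z, t -> d / _ Z: fires at position(s) 10: bavelagpoddud
surface: bavelagpoddud

cell RANK=ne, KEL=un, ASPECT=vo:
underlying: ba-velagpo-t-md
1. 0 -> a / C _ C #: inserts after position(s) 11: bavelagpotmad
2. f -> v, k -> g, p -> b, s -> z, t -> d / _ Z: no change
surface: bavelagpotmad
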